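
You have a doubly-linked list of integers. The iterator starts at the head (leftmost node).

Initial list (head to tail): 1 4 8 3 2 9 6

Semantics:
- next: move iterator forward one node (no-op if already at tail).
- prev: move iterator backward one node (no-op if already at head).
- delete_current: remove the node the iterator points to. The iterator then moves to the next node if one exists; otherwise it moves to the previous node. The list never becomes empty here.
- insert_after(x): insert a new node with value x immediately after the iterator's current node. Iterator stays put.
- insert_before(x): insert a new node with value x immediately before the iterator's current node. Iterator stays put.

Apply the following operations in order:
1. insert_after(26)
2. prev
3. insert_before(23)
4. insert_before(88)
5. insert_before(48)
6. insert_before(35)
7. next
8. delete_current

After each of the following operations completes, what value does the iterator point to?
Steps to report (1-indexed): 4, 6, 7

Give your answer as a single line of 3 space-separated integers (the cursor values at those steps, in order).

Answer: 1 1 26

Derivation:
After 1 (insert_after(26)): list=[1, 26, 4, 8, 3, 2, 9, 6] cursor@1
After 2 (prev): list=[1, 26, 4, 8, 3, 2, 9, 6] cursor@1
After 3 (insert_before(23)): list=[23, 1, 26, 4, 8, 3, 2, 9, 6] cursor@1
After 4 (insert_before(88)): list=[23, 88, 1, 26, 4, 8, 3, 2, 9, 6] cursor@1
After 5 (insert_before(48)): list=[23, 88, 48, 1, 26, 4, 8, 3, 2, 9, 6] cursor@1
After 6 (insert_before(35)): list=[23, 88, 48, 35, 1, 26, 4, 8, 3, 2, 9, 6] cursor@1
After 7 (next): list=[23, 88, 48, 35, 1, 26, 4, 8, 3, 2, 9, 6] cursor@26
After 8 (delete_current): list=[23, 88, 48, 35, 1, 4, 8, 3, 2, 9, 6] cursor@4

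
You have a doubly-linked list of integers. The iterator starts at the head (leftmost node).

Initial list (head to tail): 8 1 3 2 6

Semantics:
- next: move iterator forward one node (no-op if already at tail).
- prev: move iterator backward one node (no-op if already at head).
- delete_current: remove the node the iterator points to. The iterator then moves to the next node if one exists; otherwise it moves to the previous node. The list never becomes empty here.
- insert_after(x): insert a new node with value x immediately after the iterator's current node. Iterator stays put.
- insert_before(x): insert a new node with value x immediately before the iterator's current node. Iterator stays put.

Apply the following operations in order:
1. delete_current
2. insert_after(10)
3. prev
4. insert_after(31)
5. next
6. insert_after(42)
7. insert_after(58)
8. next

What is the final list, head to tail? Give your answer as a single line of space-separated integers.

Answer: 1 31 58 42 10 3 2 6

Derivation:
After 1 (delete_current): list=[1, 3, 2, 6] cursor@1
After 2 (insert_after(10)): list=[1, 10, 3, 2, 6] cursor@1
After 3 (prev): list=[1, 10, 3, 2, 6] cursor@1
After 4 (insert_after(31)): list=[1, 31, 10, 3, 2, 6] cursor@1
After 5 (next): list=[1, 31, 10, 3, 2, 6] cursor@31
After 6 (insert_after(42)): list=[1, 31, 42, 10, 3, 2, 6] cursor@31
After 7 (insert_after(58)): list=[1, 31, 58, 42, 10, 3, 2, 6] cursor@31
After 8 (next): list=[1, 31, 58, 42, 10, 3, 2, 6] cursor@58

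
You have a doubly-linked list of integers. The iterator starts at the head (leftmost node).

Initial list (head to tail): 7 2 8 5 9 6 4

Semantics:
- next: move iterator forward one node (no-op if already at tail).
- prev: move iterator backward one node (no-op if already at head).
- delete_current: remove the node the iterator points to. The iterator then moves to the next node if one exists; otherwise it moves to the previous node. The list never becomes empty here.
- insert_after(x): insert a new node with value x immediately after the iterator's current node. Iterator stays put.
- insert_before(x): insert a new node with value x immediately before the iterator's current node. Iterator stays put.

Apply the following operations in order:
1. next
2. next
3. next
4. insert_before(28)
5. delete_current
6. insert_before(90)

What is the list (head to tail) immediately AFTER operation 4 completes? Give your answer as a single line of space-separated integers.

After 1 (next): list=[7, 2, 8, 5, 9, 6, 4] cursor@2
After 2 (next): list=[7, 2, 8, 5, 9, 6, 4] cursor@8
After 3 (next): list=[7, 2, 8, 5, 9, 6, 4] cursor@5
After 4 (insert_before(28)): list=[7, 2, 8, 28, 5, 9, 6, 4] cursor@5

Answer: 7 2 8 28 5 9 6 4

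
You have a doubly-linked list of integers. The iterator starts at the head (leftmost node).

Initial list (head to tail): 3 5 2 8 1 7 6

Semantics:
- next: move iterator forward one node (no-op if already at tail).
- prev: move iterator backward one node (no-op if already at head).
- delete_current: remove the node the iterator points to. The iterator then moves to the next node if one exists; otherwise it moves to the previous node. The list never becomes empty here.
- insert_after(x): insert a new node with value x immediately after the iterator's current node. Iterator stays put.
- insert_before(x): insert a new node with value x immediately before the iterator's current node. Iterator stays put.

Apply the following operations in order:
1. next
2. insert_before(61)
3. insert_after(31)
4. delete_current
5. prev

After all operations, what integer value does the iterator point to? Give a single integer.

After 1 (next): list=[3, 5, 2, 8, 1, 7, 6] cursor@5
After 2 (insert_before(61)): list=[3, 61, 5, 2, 8, 1, 7, 6] cursor@5
After 3 (insert_after(31)): list=[3, 61, 5, 31, 2, 8, 1, 7, 6] cursor@5
After 4 (delete_current): list=[3, 61, 31, 2, 8, 1, 7, 6] cursor@31
After 5 (prev): list=[3, 61, 31, 2, 8, 1, 7, 6] cursor@61

Answer: 61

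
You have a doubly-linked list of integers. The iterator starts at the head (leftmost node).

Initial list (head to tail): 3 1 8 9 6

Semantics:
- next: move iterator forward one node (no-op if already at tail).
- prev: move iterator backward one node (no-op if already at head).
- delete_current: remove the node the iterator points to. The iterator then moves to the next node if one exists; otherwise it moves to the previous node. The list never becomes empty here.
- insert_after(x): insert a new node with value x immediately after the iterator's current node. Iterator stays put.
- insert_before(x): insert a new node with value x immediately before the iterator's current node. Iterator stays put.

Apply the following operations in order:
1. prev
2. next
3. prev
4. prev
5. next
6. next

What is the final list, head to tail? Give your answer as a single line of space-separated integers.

After 1 (prev): list=[3, 1, 8, 9, 6] cursor@3
After 2 (next): list=[3, 1, 8, 9, 6] cursor@1
After 3 (prev): list=[3, 1, 8, 9, 6] cursor@3
After 4 (prev): list=[3, 1, 8, 9, 6] cursor@3
After 5 (next): list=[3, 1, 8, 9, 6] cursor@1
After 6 (next): list=[3, 1, 8, 9, 6] cursor@8

Answer: 3 1 8 9 6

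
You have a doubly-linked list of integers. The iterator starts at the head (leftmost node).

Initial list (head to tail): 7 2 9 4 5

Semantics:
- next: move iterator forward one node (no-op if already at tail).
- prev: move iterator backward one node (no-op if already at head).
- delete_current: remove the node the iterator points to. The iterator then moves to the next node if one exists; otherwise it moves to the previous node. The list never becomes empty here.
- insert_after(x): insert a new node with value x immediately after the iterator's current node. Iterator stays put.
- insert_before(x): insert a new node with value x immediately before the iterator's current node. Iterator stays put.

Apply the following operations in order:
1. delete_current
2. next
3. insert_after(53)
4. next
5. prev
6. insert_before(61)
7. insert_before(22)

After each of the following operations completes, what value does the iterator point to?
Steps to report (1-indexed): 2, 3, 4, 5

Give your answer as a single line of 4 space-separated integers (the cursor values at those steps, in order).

After 1 (delete_current): list=[2, 9, 4, 5] cursor@2
After 2 (next): list=[2, 9, 4, 5] cursor@9
After 3 (insert_after(53)): list=[2, 9, 53, 4, 5] cursor@9
After 4 (next): list=[2, 9, 53, 4, 5] cursor@53
After 5 (prev): list=[2, 9, 53, 4, 5] cursor@9
After 6 (insert_before(61)): list=[2, 61, 9, 53, 4, 5] cursor@9
After 7 (insert_before(22)): list=[2, 61, 22, 9, 53, 4, 5] cursor@9

Answer: 9 9 53 9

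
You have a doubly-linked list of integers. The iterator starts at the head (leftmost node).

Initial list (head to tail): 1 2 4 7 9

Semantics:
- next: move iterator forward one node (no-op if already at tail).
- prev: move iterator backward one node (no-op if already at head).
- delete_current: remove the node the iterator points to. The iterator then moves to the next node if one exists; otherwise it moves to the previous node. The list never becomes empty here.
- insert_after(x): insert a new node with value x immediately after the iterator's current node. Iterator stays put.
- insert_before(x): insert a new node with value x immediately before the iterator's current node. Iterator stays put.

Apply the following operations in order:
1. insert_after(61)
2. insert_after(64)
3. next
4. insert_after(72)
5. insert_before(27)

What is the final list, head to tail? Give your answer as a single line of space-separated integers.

Answer: 1 27 64 72 61 2 4 7 9

Derivation:
After 1 (insert_after(61)): list=[1, 61, 2, 4, 7, 9] cursor@1
After 2 (insert_after(64)): list=[1, 64, 61, 2, 4, 7, 9] cursor@1
After 3 (next): list=[1, 64, 61, 2, 4, 7, 9] cursor@64
After 4 (insert_after(72)): list=[1, 64, 72, 61, 2, 4, 7, 9] cursor@64
After 5 (insert_before(27)): list=[1, 27, 64, 72, 61, 2, 4, 7, 9] cursor@64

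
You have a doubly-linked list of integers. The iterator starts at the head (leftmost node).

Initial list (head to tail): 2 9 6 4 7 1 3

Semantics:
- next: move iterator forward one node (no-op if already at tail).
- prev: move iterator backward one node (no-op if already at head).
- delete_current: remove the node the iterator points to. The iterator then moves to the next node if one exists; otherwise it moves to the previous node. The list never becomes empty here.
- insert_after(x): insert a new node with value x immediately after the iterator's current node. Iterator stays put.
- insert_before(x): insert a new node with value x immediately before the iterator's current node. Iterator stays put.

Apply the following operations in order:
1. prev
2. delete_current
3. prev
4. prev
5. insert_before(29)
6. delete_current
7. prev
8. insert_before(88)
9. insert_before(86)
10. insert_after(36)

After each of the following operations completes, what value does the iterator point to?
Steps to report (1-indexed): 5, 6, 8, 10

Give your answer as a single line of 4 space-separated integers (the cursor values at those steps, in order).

After 1 (prev): list=[2, 9, 6, 4, 7, 1, 3] cursor@2
After 2 (delete_current): list=[9, 6, 4, 7, 1, 3] cursor@9
After 3 (prev): list=[9, 6, 4, 7, 1, 3] cursor@9
After 4 (prev): list=[9, 6, 4, 7, 1, 3] cursor@9
After 5 (insert_before(29)): list=[29, 9, 6, 4, 7, 1, 3] cursor@9
After 6 (delete_current): list=[29, 6, 4, 7, 1, 3] cursor@6
After 7 (prev): list=[29, 6, 4, 7, 1, 3] cursor@29
After 8 (insert_before(88)): list=[88, 29, 6, 4, 7, 1, 3] cursor@29
After 9 (insert_before(86)): list=[88, 86, 29, 6, 4, 7, 1, 3] cursor@29
After 10 (insert_after(36)): list=[88, 86, 29, 36, 6, 4, 7, 1, 3] cursor@29

Answer: 9 6 29 29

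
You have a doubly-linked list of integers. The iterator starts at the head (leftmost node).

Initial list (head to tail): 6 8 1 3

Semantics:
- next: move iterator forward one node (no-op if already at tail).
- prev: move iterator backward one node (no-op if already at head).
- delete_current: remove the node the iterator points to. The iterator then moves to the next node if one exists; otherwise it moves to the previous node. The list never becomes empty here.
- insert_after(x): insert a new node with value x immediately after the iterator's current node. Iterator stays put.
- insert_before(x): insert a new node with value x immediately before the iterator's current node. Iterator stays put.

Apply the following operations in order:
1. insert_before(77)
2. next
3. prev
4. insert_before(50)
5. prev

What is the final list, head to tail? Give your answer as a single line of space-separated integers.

After 1 (insert_before(77)): list=[77, 6, 8, 1, 3] cursor@6
After 2 (next): list=[77, 6, 8, 1, 3] cursor@8
After 3 (prev): list=[77, 6, 8, 1, 3] cursor@6
After 4 (insert_before(50)): list=[77, 50, 6, 8, 1, 3] cursor@6
After 5 (prev): list=[77, 50, 6, 8, 1, 3] cursor@50

Answer: 77 50 6 8 1 3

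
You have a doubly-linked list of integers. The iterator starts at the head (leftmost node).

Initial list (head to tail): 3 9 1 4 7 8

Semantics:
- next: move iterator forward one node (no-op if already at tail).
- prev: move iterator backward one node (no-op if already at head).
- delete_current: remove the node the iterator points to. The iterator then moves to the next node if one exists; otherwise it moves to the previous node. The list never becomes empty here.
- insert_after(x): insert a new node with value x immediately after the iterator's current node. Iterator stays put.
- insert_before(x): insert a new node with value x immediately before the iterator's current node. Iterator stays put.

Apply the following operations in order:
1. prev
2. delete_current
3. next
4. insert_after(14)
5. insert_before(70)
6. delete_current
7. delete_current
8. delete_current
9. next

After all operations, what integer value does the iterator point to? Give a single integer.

After 1 (prev): list=[3, 9, 1, 4, 7, 8] cursor@3
After 2 (delete_current): list=[9, 1, 4, 7, 8] cursor@9
After 3 (next): list=[9, 1, 4, 7, 8] cursor@1
After 4 (insert_after(14)): list=[9, 1, 14, 4, 7, 8] cursor@1
After 5 (insert_before(70)): list=[9, 70, 1, 14, 4, 7, 8] cursor@1
After 6 (delete_current): list=[9, 70, 14, 4, 7, 8] cursor@14
After 7 (delete_current): list=[9, 70, 4, 7, 8] cursor@4
After 8 (delete_current): list=[9, 70, 7, 8] cursor@7
After 9 (next): list=[9, 70, 7, 8] cursor@8

Answer: 8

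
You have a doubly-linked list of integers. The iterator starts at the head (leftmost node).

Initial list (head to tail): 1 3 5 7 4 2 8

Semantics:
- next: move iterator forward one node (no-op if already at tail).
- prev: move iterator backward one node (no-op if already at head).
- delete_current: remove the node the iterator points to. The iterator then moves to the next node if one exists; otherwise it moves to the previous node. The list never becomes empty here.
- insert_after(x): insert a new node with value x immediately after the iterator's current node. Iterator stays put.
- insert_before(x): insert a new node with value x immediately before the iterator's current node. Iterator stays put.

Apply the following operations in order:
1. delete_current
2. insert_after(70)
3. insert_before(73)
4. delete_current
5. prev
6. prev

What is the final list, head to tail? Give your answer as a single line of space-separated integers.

After 1 (delete_current): list=[3, 5, 7, 4, 2, 8] cursor@3
After 2 (insert_after(70)): list=[3, 70, 5, 7, 4, 2, 8] cursor@3
After 3 (insert_before(73)): list=[73, 3, 70, 5, 7, 4, 2, 8] cursor@3
After 4 (delete_current): list=[73, 70, 5, 7, 4, 2, 8] cursor@70
After 5 (prev): list=[73, 70, 5, 7, 4, 2, 8] cursor@73
After 6 (prev): list=[73, 70, 5, 7, 4, 2, 8] cursor@73

Answer: 73 70 5 7 4 2 8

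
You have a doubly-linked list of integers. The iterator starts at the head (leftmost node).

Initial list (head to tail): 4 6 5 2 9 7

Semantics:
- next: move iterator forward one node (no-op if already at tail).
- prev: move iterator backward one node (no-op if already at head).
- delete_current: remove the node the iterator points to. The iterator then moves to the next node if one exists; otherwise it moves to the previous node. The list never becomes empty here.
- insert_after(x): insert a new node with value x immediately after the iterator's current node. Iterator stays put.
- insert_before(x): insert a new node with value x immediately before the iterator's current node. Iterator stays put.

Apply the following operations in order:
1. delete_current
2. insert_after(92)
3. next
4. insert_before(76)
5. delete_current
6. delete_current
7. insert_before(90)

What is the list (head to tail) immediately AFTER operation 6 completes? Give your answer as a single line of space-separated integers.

After 1 (delete_current): list=[6, 5, 2, 9, 7] cursor@6
After 2 (insert_after(92)): list=[6, 92, 5, 2, 9, 7] cursor@6
After 3 (next): list=[6, 92, 5, 2, 9, 7] cursor@92
After 4 (insert_before(76)): list=[6, 76, 92, 5, 2, 9, 7] cursor@92
After 5 (delete_current): list=[6, 76, 5, 2, 9, 7] cursor@5
After 6 (delete_current): list=[6, 76, 2, 9, 7] cursor@2

Answer: 6 76 2 9 7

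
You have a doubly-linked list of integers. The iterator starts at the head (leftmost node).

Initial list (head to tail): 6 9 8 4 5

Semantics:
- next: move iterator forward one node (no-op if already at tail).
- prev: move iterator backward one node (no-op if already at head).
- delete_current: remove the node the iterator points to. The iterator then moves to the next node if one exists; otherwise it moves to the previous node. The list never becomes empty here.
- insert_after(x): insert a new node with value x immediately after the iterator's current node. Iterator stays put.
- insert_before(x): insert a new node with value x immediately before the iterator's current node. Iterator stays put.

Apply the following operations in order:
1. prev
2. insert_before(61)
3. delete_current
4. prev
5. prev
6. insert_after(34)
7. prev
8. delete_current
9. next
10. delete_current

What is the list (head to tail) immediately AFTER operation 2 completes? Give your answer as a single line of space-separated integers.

After 1 (prev): list=[6, 9, 8, 4, 5] cursor@6
After 2 (insert_before(61)): list=[61, 6, 9, 8, 4, 5] cursor@6

Answer: 61 6 9 8 4 5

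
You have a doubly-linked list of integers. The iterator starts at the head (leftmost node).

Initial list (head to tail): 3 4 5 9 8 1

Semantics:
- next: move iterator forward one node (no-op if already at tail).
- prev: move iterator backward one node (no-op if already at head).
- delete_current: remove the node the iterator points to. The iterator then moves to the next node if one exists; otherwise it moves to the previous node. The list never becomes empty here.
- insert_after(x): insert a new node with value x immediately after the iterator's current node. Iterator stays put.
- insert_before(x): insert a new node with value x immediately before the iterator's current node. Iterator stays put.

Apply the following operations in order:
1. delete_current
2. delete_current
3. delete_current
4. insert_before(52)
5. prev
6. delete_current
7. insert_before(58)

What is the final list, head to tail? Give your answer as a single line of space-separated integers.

After 1 (delete_current): list=[4, 5, 9, 8, 1] cursor@4
After 2 (delete_current): list=[5, 9, 8, 1] cursor@5
After 3 (delete_current): list=[9, 8, 1] cursor@9
After 4 (insert_before(52)): list=[52, 9, 8, 1] cursor@9
After 5 (prev): list=[52, 9, 8, 1] cursor@52
After 6 (delete_current): list=[9, 8, 1] cursor@9
After 7 (insert_before(58)): list=[58, 9, 8, 1] cursor@9

Answer: 58 9 8 1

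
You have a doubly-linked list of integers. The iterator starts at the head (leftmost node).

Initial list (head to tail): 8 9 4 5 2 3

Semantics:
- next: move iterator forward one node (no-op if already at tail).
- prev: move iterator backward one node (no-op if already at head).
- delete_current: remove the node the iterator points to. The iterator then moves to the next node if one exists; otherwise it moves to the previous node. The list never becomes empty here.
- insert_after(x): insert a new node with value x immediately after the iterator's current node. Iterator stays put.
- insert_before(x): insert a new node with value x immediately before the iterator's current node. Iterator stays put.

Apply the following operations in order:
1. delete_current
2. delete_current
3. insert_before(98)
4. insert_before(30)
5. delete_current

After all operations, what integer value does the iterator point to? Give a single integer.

Answer: 5

Derivation:
After 1 (delete_current): list=[9, 4, 5, 2, 3] cursor@9
After 2 (delete_current): list=[4, 5, 2, 3] cursor@4
After 3 (insert_before(98)): list=[98, 4, 5, 2, 3] cursor@4
After 4 (insert_before(30)): list=[98, 30, 4, 5, 2, 3] cursor@4
After 5 (delete_current): list=[98, 30, 5, 2, 3] cursor@5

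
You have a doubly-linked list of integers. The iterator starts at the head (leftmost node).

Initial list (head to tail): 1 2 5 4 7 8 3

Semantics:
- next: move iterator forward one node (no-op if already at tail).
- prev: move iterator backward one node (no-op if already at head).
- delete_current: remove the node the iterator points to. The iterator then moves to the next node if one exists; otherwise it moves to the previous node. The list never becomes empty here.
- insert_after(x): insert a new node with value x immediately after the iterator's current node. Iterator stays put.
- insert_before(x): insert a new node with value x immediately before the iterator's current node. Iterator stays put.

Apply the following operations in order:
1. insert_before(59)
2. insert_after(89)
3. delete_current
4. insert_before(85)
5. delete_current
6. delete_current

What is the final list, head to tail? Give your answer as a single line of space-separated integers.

Answer: 59 85 5 4 7 8 3

Derivation:
After 1 (insert_before(59)): list=[59, 1, 2, 5, 4, 7, 8, 3] cursor@1
After 2 (insert_after(89)): list=[59, 1, 89, 2, 5, 4, 7, 8, 3] cursor@1
After 3 (delete_current): list=[59, 89, 2, 5, 4, 7, 8, 3] cursor@89
After 4 (insert_before(85)): list=[59, 85, 89, 2, 5, 4, 7, 8, 3] cursor@89
After 5 (delete_current): list=[59, 85, 2, 5, 4, 7, 8, 3] cursor@2
After 6 (delete_current): list=[59, 85, 5, 4, 7, 8, 3] cursor@5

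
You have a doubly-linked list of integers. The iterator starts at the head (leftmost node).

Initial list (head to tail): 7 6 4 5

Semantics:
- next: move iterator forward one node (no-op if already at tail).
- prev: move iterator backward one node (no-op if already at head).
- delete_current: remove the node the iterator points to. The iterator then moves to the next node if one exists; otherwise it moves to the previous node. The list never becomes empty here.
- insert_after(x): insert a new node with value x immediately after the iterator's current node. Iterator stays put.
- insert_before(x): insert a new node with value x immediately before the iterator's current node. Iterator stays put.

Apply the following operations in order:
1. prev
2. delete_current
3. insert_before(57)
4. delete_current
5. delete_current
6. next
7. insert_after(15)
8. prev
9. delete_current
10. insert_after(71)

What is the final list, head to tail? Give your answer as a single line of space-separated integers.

After 1 (prev): list=[7, 6, 4, 5] cursor@7
After 2 (delete_current): list=[6, 4, 5] cursor@6
After 3 (insert_before(57)): list=[57, 6, 4, 5] cursor@6
After 4 (delete_current): list=[57, 4, 5] cursor@4
After 5 (delete_current): list=[57, 5] cursor@5
After 6 (next): list=[57, 5] cursor@5
After 7 (insert_after(15)): list=[57, 5, 15] cursor@5
After 8 (prev): list=[57, 5, 15] cursor@57
After 9 (delete_current): list=[5, 15] cursor@5
After 10 (insert_after(71)): list=[5, 71, 15] cursor@5

Answer: 5 71 15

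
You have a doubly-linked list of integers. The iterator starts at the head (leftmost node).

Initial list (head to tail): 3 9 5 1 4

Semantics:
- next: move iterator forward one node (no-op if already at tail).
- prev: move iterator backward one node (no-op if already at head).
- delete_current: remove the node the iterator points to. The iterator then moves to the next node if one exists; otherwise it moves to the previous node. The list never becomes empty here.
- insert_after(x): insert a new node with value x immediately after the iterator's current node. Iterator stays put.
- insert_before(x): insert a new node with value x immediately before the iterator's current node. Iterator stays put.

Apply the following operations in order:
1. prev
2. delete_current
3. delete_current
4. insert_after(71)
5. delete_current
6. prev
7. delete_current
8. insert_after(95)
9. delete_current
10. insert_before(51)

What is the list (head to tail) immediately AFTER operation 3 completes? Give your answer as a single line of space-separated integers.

After 1 (prev): list=[3, 9, 5, 1, 4] cursor@3
After 2 (delete_current): list=[9, 5, 1, 4] cursor@9
After 3 (delete_current): list=[5, 1, 4] cursor@5

Answer: 5 1 4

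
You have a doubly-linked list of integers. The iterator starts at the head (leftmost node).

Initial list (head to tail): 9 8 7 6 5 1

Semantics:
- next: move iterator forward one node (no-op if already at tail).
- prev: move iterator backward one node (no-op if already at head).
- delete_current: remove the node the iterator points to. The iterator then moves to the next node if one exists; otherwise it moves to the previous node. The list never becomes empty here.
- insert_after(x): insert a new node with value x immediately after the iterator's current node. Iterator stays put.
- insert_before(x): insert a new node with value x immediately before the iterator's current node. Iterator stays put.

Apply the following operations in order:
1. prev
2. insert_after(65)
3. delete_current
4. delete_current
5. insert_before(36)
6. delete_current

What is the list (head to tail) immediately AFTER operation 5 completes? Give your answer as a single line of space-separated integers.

After 1 (prev): list=[9, 8, 7, 6, 5, 1] cursor@9
After 2 (insert_after(65)): list=[9, 65, 8, 7, 6, 5, 1] cursor@9
After 3 (delete_current): list=[65, 8, 7, 6, 5, 1] cursor@65
After 4 (delete_current): list=[8, 7, 6, 5, 1] cursor@8
After 5 (insert_before(36)): list=[36, 8, 7, 6, 5, 1] cursor@8

Answer: 36 8 7 6 5 1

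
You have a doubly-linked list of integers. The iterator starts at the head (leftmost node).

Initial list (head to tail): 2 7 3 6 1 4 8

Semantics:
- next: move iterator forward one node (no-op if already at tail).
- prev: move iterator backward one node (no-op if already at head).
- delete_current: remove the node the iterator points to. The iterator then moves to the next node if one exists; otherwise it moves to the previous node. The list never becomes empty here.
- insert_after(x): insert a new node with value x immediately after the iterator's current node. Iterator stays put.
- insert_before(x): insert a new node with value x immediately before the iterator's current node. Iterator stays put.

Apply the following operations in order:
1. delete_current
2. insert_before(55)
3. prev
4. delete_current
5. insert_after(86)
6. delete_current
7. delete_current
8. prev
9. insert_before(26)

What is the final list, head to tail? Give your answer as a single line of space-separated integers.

After 1 (delete_current): list=[7, 3, 6, 1, 4, 8] cursor@7
After 2 (insert_before(55)): list=[55, 7, 3, 6, 1, 4, 8] cursor@7
After 3 (prev): list=[55, 7, 3, 6, 1, 4, 8] cursor@55
After 4 (delete_current): list=[7, 3, 6, 1, 4, 8] cursor@7
After 5 (insert_after(86)): list=[7, 86, 3, 6, 1, 4, 8] cursor@7
After 6 (delete_current): list=[86, 3, 6, 1, 4, 8] cursor@86
After 7 (delete_current): list=[3, 6, 1, 4, 8] cursor@3
After 8 (prev): list=[3, 6, 1, 4, 8] cursor@3
After 9 (insert_before(26)): list=[26, 3, 6, 1, 4, 8] cursor@3

Answer: 26 3 6 1 4 8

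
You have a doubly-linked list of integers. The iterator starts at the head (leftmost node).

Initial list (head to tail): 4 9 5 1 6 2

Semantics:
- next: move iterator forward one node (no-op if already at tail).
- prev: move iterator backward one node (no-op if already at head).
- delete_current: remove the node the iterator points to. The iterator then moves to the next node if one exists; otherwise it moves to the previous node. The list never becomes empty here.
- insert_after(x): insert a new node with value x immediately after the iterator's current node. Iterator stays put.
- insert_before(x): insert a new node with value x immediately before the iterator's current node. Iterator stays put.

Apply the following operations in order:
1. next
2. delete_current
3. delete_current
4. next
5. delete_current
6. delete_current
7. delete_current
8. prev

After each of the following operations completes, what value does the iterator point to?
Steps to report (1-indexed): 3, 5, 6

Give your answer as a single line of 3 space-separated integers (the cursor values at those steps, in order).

Answer: 1 2 1

Derivation:
After 1 (next): list=[4, 9, 5, 1, 6, 2] cursor@9
After 2 (delete_current): list=[4, 5, 1, 6, 2] cursor@5
After 3 (delete_current): list=[4, 1, 6, 2] cursor@1
After 4 (next): list=[4, 1, 6, 2] cursor@6
After 5 (delete_current): list=[4, 1, 2] cursor@2
After 6 (delete_current): list=[4, 1] cursor@1
After 7 (delete_current): list=[4] cursor@4
After 8 (prev): list=[4] cursor@4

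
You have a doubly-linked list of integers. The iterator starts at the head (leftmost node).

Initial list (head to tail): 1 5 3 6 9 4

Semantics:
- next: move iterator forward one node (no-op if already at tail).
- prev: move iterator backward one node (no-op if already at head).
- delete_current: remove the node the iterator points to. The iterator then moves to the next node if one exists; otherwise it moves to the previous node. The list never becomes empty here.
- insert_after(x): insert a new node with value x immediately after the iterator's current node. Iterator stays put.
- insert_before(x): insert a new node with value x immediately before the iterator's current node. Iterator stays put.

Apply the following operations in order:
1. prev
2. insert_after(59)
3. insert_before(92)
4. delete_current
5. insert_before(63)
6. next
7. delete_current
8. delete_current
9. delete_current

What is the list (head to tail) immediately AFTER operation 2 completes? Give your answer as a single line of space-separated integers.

Answer: 1 59 5 3 6 9 4

Derivation:
After 1 (prev): list=[1, 5, 3, 6, 9, 4] cursor@1
After 2 (insert_after(59)): list=[1, 59, 5, 3, 6, 9, 4] cursor@1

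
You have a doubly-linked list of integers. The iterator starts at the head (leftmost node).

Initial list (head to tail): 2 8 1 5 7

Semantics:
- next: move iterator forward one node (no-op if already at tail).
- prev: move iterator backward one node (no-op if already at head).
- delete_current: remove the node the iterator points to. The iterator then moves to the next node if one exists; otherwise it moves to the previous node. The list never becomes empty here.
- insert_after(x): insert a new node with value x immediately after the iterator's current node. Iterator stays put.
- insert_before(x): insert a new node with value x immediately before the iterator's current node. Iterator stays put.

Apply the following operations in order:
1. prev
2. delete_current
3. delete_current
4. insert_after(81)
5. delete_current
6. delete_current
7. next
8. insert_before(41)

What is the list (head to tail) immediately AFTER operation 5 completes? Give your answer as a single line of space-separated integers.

After 1 (prev): list=[2, 8, 1, 5, 7] cursor@2
After 2 (delete_current): list=[8, 1, 5, 7] cursor@8
After 3 (delete_current): list=[1, 5, 7] cursor@1
After 4 (insert_after(81)): list=[1, 81, 5, 7] cursor@1
After 5 (delete_current): list=[81, 5, 7] cursor@81

Answer: 81 5 7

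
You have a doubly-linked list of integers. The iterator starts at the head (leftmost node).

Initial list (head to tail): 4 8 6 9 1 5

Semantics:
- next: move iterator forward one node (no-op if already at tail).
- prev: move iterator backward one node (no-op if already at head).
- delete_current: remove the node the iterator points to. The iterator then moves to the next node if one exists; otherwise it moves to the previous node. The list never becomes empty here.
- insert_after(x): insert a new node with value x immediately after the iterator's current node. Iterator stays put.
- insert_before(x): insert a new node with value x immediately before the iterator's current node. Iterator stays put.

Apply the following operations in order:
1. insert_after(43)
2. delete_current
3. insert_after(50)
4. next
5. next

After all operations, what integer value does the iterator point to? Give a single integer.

Answer: 8

Derivation:
After 1 (insert_after(43)): list=[4, 43, 8, 6, 9, 1, 5] cursor@4
After 2 (delete_current): list=[43, 8, 6, 9, 1, 5] cursor@43
After 3 (insert_after(50)): list=[43, 50, 8, 6, 9, 1, 5] cursor@43
After 4 (next): list=[43, 50, 8, 6, 9, 1, 5] cursor@50
After 5 (next): list=[43, 50, 8, 6, 9, 1, 5] cursor@8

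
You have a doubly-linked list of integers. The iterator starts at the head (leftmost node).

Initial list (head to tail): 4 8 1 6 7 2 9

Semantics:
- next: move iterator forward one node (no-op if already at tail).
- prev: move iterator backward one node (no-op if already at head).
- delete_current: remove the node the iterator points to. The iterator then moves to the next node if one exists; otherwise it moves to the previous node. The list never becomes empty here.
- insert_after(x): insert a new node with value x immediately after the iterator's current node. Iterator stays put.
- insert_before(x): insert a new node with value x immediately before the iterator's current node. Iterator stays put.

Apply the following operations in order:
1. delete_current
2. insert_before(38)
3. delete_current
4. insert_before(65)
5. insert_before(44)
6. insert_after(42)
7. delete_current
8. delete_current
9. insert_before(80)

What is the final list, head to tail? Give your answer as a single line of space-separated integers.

Answer: 38 65 44 80 6 7 2 9

Derivation:
After 1 (delete_current): list=[8, 1, 6, 7, 2, 9] cursor@8
After 2 (insert_before(38)): list=[38, 8, 1, 6, 7, 2, 9] cursor@8
After 3 (delete_current): list=[38, 1, 6, 7, 2, 9] cursor@1
After 4 (insert_before(65)): list=[38, 65, 1, 6, 7, 2, 9] cursor@1
After 5 (insert_before(44)): list=[38, 65, 44, 1, 6, 7, 2, 9] cursor@1
After 6 (insert_after(42)): list=[38, 65, 44, 1, 42, 6, 7, 2, 9] cursor@1
After 7 (delete_current): list=[38, 65, 44, 42, 6, 7, 2, 9] cursor@42
After 8 (delete_current): list=[38, 65, 44, 6, 7, 2, 9] cursor@6
After 9 (insert_before(80)): list=[38, 65, 44, 80, 6, 7, 2, 9] cursor@6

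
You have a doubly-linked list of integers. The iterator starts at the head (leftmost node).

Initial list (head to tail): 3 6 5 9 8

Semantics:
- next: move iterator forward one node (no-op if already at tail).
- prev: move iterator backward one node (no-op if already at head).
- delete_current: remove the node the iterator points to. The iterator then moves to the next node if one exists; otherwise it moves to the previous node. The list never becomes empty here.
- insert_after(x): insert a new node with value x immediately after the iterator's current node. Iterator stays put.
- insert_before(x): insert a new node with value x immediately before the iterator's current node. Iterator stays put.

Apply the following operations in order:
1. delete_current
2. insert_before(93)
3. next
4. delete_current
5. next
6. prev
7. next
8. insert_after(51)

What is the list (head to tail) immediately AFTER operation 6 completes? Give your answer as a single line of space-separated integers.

Answer: 93 6 9 8

Derivation:
After 1 (delete_current): list=[6, 5, 9, 8] cursor@6
After 2 (insert_before(93)): list=[93, 6, 5, 9, 8] cursor@6
After 3 (next): list=[93, 6, 5, 9, 8] cursor@5
After 4 (delete_current): list=[93, 6, 9, 8] cursor@9
After 5 (next): list=[93, 6, 9, 8] cursor@8
After 6 (prev): list=[93, 6, 9, 8] cursor@9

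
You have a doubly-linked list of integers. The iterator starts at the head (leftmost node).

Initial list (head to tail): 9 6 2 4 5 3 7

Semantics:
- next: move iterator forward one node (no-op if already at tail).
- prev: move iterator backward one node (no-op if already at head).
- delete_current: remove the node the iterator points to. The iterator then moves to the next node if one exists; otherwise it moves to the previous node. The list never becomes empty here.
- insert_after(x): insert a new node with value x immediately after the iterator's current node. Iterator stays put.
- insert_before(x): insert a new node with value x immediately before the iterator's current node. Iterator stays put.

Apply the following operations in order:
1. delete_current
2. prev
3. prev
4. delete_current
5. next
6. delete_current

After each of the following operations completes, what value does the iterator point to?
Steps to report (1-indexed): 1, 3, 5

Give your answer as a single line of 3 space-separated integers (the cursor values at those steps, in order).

After 1 (delete_current): list=[6, 2, 4, 5, 3, 7] cursor@6
After 2 (prev): list=[6, 2, 4, 5, 3, 7] cursor@6
After 3 (prev): list=[6, 2, 4, 5, 3, 7] cursor@6
After 4 (delete_current): list=[2, 4, 5, 3, 7] cursor@2
After 5 (next): list=[2, 4, 5, 3, 7] cursor@4
After 6 (delete_current): list=[2, 5, 3, 7] cursor@5

Answer: 6 6 4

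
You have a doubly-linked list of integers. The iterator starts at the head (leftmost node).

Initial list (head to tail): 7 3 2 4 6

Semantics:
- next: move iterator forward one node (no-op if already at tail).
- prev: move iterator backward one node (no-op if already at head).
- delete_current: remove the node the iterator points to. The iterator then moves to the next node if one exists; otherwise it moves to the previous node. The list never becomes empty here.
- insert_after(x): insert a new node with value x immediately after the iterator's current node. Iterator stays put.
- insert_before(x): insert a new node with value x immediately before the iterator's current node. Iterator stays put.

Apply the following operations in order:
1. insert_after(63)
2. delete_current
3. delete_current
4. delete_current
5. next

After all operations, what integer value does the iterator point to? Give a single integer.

Answer: 4

Derivation:
After 1 (insert_after(63)): list=[7, 63, 3, 2, 4, 6] cursor@7
After 2 (delete_current): list=[63, 3, 2, 4, 6] cursor@63
After 3 (delete_current): list=[3, 2, 4, 6] cursor@3
After 4 (delete_current): list=[2, 4, 6] cursor@2
After 5 (next): list=[2, 4, 6] cursor@4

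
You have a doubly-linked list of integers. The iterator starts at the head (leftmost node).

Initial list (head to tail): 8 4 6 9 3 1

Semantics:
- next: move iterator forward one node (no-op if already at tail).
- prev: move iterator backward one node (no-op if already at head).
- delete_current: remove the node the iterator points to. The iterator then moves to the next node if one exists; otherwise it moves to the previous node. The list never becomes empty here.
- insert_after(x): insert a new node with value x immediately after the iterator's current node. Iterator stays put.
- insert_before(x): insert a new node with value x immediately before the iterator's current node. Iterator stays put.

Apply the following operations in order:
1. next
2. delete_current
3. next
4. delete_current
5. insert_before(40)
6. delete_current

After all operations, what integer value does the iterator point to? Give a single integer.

After 1 (next): list=[8, 4, 6, 9, 3, 1] cursor@4
After 2 (delete_current): list=[8, 6, 9, 3, 1] cursor@6
After 3 (next): list=[8, 6, 9, 3, 1] cursor@9
After 4 (delete_current): list=[8, 6, 3, 1] cursor@3
After 5 (insert_before(40)): list=[8, 6, 40, 3, 1] cursor@3
After 6 (delete_current): list=[8, 6, 40, 1] cursor@1

Answer: 1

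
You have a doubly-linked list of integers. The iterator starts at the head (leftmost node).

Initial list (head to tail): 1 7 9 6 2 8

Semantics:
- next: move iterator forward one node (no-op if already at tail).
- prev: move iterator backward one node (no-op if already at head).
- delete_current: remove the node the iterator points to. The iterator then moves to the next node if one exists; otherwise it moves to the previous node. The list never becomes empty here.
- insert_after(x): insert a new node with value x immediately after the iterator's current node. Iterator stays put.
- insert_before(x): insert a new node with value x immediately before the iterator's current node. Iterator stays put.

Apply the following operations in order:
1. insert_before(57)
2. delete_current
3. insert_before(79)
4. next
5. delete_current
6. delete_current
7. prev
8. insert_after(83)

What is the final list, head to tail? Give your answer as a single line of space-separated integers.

Answer: 57 79 7 83 2 8

Derivation:
After 1 (insert_before(57)): list=[57, 1, 7, 9, 6, 2, 8] cursor@1
After 2 (delete_current): list=[57, 7, 9, 6, 2, 8] cursor@7
After 3 (insert_before(79)): list=[57, 79, 7, 9, 6, 2, 8] cursor@7
After 4 (next): list=[57, 79, 7, 9, 6, 2, 8] cursor@9
After 5 (delete_current): list=[57, 79, 7, 6, 2, 8] cursor@6
After 6 (delete_current): list=[57, 79, 7, 2, 8] cursor@2
After 7 (prev): list=[57, 79, 7, 2, 8] cursor@7
After 8 (insert_after(83)): list=[57, 79, 7, 83, 2, 8] cursor@7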